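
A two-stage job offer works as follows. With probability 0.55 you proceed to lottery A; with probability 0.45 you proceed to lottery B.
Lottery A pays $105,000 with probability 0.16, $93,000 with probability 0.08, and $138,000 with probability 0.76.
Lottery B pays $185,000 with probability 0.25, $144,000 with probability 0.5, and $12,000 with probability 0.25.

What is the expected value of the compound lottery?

$125,578.50

EV(A) = 0.16 × 105000 + 0.08 × 93000 + 0.76 × 138000 = 16800 + 7440 + 104880 = 129120
EV(B) = 0.25 × 185000 + 0.5 × 144000 + 0.25 × 12000 = 46250 + 72000 + 3000 = 121250
Overall = 0.55 × 129120 + 0.45 × 121250 = 71016 + 54562.5 = 125578.5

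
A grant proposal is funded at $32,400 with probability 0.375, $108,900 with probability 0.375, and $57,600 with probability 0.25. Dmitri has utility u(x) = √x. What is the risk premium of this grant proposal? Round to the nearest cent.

$4,260.94

E[u] = 0.375·√32400 + 0.375·√108900 + 0.25·√57600 = 0.375·180 + 0.375·330 + 0.25·240 = 251.25
CE = (251.25)² = 63126.5625
Risk premium = EV − CE = 67387.5 − 63126.5625 = 4260.9375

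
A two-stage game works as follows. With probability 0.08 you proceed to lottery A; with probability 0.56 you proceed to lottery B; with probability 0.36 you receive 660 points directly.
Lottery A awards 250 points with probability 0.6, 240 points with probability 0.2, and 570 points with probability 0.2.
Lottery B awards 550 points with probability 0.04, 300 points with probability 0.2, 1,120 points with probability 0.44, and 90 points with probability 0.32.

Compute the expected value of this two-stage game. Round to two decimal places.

600.58 points

EV(A) = 0.6 × 250 + 0.2 × 240 + 0.2 × 570 = 150 + 48 + 114 = 312
EV(B) = 0.04 × 550 + 0.2 × 300 + 0.44 × 1120 + 0.32 × 90 = 22 + 60 + 492.8 + 28.8 = 603.6
Branch C: 660 (certain)
Overall = 0.08 × 312 + 0.56 × 603.6 + 0.36 × 660 = 24.96 + 338.016 + 237.6 = 600.576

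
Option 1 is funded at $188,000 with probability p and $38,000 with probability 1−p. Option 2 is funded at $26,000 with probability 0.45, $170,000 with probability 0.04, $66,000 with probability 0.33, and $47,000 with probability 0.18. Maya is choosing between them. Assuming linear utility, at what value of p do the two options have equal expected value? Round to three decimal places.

p = 0.072

EV(Option 2) = 0.45 × 26000 + 0.04 × 170000 + 0.33 × 66000 + 0.18 × 47000 = 11700 + 6800 + 21780 + 8460 = 48740
p·188000 + (1−p)·38000 = 48740
150000p + 38000 = 48740
p = (48740 − 38000) / 150000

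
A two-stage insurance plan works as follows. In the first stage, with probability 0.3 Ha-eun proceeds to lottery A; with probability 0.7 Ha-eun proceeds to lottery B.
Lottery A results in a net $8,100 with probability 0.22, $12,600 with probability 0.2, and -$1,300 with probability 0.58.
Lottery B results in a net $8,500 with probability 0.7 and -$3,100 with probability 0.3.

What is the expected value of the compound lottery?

EV(A) = 0.22 × 8100 + 0.2 × 12600 + 0.58 × (-1300) = 1782 + 2520 − 754 = 3548
EV(B) = 0.7 × 8500 + 0.3 × (-3100) = 5950 − 930 = 5020
Overall = 0.3 × 3548 + 0.7 × 5020 = 1064.4 + 3514 = 4578.4

$4,578.40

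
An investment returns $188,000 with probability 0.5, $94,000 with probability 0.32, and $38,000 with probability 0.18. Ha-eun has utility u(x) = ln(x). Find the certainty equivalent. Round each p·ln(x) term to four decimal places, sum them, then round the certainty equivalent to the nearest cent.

$112,938.65

E[u] = 0.5·ln(188000) + 0.32·ln(94000) + 0.18·ln(38000) = 6.0721 + 3.6643 + 1.8982 = 11.6346
CE = e^11.6346 ≈ 112938.65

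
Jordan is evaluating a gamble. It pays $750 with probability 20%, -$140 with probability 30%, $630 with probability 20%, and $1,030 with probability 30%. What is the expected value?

EV = 0.2 × 750 + 0.3 × (-140) + 0.2 × 630 + 0.3 × 1030 = 150 − 42 + 126 + 309 = 543

$543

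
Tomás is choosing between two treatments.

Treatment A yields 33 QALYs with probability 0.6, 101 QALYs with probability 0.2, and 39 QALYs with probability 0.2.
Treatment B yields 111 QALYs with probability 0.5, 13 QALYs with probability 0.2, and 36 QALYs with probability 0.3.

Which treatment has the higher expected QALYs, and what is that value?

Treatment A = 0.6 × 33 + 0.2 × 101 + 0.2 × 39 = 19.8 + 20.2 + 7.8 = 47.8
Treatment B = 0.5 × 111 + 0.2 × 13 + 0.3 × 36 = 55.5 + 2.6 + 10.8 = 68.9

Treatment B (68.9 QALYs)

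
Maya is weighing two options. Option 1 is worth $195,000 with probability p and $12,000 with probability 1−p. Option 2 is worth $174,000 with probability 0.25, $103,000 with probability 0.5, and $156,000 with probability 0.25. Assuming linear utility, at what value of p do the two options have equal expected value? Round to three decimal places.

EV(Option 2) = 0.25 × 174000 + 0.5 × 103000 + 0.25 × 156000 = 43500 + 51500 + 39000 = 134000
p·195000 + (1−p)·12000 = 134000
183000p + 12000 = 134000
p = (134000 − 12000) / 183000

p = 0.667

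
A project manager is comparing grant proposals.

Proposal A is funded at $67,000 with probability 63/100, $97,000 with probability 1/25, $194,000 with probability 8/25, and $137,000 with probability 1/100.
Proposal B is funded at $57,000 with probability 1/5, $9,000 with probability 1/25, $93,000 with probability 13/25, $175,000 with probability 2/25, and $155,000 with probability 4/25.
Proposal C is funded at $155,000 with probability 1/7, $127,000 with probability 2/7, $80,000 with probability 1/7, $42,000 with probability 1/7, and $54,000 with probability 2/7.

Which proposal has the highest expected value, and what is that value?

Proposal A = 63/100 × 67000 + 1/25 × 97000 + 8/25 × 194000 + 1/100 × 137000 = 42210 + 3880 + 62080 + 1370 = 109540
Proposal B = 1/5 × 57000 + 1/25 × 9000 + 13/25 × 93000 + 2/25 × 175000 + 4/25 × 155000 = 11400 + 360 + 48360 + 14000 + 24800 = 98920
Proposal C = 1/7 × 155000 + 2/7 × 127000 + 1/7 × 80000 + 1/7 × 42000 + 2/7 × 54000 = 22142.8571 + 36285.7143 + 11428.5714 + 6000 + 15428.5714 = 91285.7143

Proposal A ($109,540)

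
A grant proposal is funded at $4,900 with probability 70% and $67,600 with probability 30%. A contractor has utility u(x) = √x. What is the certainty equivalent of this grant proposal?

$16,129

E[u] = 0.7·√4900 + 0.3·√67600 = 0.7·70 + 0.3·260 = 127
CE = (127)² = 16129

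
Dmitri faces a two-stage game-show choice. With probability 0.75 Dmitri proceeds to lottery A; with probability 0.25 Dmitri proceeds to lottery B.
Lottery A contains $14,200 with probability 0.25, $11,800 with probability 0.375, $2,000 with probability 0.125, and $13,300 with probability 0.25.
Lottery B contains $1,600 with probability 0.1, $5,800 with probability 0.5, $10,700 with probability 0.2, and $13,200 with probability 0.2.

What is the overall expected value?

EV(A) = 0.25 × 14200 + 0.375 × 11800 + 0.125 × 2000 + 0.25 × 13300 = 3550 + 4425 + 250 + 3325 = 11550
EV(B) = 0.1 × 1600 + 0.5 × 5800 + 0.2 × 10700 + 0.2 × 13200 = 160 + 2900 + 2140 + 2640 = 7840
Overall = 0.75 × 11550 + 0.25 × 7840 = 8662.5 + 1960 = 10622.5

$10,622.50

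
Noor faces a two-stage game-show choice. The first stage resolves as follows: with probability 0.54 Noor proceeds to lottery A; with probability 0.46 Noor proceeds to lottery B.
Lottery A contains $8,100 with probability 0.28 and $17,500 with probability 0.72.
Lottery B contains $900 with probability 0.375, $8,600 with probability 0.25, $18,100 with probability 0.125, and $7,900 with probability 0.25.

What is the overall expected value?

EV(A) = 0.28 × 8100 + 0.72 × 17500 = 2268 + 12600 = 14868
EV(B) = 0.375 × 900 + 0.25 × 8600 + 0.125 × 18100 + 0.25 × 7900 = 337.5 + 2150 + 2262.5 + 1975 = 6725
Overall = 0.54 × 14868 + 0.46 × 6725 = 8028.72 + 3093.5 = 11122.22

$11,122.22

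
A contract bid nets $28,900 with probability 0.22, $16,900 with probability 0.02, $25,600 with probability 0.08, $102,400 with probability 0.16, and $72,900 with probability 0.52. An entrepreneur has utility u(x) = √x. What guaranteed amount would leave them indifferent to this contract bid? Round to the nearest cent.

E[u] = 0.22·√28900 + 0.02·√16900 + 0.08·√25600 + 0.16·√102400 + 0.52·√72900 = 0.22·170 + 0.02·130 + 0.08·160 + 0.16·320 + 0.52·270 = 244.4
CE = (244.4)² = 59731.36

$59,731.36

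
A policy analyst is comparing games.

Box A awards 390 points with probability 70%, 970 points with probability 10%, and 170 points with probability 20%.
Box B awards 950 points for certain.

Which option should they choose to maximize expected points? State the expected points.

Box B (950 points)

Box A = 0.7 × 390 + 0.1 × 970 + 0.2 × 170 = 273 + 97 + 34 = 404
Box B: 950 (certain)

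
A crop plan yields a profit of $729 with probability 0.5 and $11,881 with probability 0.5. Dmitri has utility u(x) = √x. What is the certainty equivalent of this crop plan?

E[u] = 0.5·√729 + 0.5·√11881 = 0.5·27 + 0.5·109 = 68
CE = (68)² = 4624

$4,624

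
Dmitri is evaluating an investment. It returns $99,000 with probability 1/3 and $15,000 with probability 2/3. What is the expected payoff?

EV = 1/3 × 99000 + 2/3 × 15000 = 33000 + 10000 = 43000

$43,000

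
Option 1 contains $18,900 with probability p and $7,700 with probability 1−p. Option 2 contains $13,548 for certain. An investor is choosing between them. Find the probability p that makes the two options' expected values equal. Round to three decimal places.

p = 0.522

p·18900 + (1−p)·7700 = 13548
11200p + 7700 = 13548
p = (13548 − 7700) / 11200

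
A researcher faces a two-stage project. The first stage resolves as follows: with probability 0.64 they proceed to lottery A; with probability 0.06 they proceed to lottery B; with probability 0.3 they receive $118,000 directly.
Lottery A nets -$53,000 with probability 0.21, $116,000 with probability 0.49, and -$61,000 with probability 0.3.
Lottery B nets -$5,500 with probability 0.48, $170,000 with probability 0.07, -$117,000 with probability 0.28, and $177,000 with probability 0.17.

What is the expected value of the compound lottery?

$53,337.80

EV(A) = 0.21 × (-53000) + 0.49 × 116000 + 0.3 × (-61000) = -11130 + 56840 − 18300 = 27410
EV(B) = 0.48 × (-5500) + 0.07 × 170000 + 0.28 × (-117000) + 0.17 × 177000 = -2640 + 11900 − 32760 + 30090 = 6590
Branch C: 118000 (certain)
Overall = 0.64 × 27410 + 0.06 × 6590 + 0.3 × 118000 = 17542.4 + 395.4 + 35400 = 53337.8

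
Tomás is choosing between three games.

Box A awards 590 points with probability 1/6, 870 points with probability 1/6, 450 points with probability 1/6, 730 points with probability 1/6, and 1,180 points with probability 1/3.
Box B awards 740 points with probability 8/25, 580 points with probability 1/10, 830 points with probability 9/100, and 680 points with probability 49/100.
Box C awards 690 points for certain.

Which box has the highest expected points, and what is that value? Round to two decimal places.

Box A (833.33 points)

Box A = 1/6 × 590 + 1/6 × 870 + 1/6 × 450 + 1/6 × 730 + 1/3 × 1180 = 98.3333 + 145 + 75 + 121.6667 + 393.3333 = 833.3333
Box B = 8/25 × 740 + 1/10 × 580 + 9/100 × 830 + 49/100 × 680 = 236.8 + 58 + 74.7 + 333.2 = 702.7
Box C: 690 (certain)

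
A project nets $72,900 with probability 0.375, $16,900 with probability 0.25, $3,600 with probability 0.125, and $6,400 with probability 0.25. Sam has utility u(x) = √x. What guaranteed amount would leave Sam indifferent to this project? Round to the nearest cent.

$26,001.56

E[u] = 0.375·√72900 + 0.25·√16900 + 0.125·√3600 + 0.25·√6400 = 0.375·270 + 0.25·130 + 0.125·60 + 0.25·80 = 161.25
CE = (161.25)² = 26001.5625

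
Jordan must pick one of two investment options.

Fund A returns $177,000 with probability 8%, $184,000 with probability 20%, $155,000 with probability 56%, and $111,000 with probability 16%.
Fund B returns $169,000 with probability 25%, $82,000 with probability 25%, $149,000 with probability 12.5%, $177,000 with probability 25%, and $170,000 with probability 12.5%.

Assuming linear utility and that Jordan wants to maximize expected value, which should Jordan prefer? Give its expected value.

Fund A ($155,520)

Fund A = 0.08 × 177000 + 0.2 × 184000 + 0.56 × 155000 + 0.16 × 111000 = 14160 + 36800 + 86800 + 17760 = 155520
Fund B = 0.25 × 169000 + 0.25 × 82000 + 0.125 × 149000 + 0.25 × 177000 + 0.125 × 170000 = 42250 + 20500 + 18625 + 44250 + 21250 = 146875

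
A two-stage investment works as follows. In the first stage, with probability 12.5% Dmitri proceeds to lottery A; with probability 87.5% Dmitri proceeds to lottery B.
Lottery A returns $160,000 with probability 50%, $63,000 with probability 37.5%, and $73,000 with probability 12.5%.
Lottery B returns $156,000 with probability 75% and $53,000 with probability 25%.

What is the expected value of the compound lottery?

$128,062.50

EV(A) = 0.5 × 160000 + 0.375 × 63000 + 0.125 × 73000 = 80000 + 23625 + 9125 = 112750
EV(B) = 0.75 × 156000 + 0.25 × 53000 = 117000 + 13250 = 130250
Overall = 0.125 × 112750 + 0.875 × 130250 = 14093.75 + 113968.75 = 128062.5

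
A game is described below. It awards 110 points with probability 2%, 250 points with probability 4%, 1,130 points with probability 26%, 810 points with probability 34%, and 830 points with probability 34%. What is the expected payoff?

863.6 points

EV = 0.02 × 110 + 0.04 × 250 + 0.26 × 1130 + 0.34 × 810 + 0.34 × 830 = 2.2 + 10 + 293.8 + 275.4 + 282.2 = 863.6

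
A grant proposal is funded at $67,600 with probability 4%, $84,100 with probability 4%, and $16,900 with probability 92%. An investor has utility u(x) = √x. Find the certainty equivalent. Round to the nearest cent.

$20,050.56

E[u] = 0.04·√67600 + 0.04·√84100 + 0.92·√16900 = 0.04·260 + 0.04·290 + 0.92·130 = 141.6
CE = (141.6)² = 20050.56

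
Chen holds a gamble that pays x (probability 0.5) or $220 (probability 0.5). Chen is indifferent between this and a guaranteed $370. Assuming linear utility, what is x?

0.5·x + 0.5·220 = 370
0.5·x = 370 − 110 = 260
x = 260 / 0.5 = 520

x = $520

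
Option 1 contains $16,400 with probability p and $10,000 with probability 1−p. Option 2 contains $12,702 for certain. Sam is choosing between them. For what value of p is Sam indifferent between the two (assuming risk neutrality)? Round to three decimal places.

p·16400 + (1−p)·10000 = 12702
6400p + 10000 = 12702
p = (12702 − 10000) / 6400

p = 0.422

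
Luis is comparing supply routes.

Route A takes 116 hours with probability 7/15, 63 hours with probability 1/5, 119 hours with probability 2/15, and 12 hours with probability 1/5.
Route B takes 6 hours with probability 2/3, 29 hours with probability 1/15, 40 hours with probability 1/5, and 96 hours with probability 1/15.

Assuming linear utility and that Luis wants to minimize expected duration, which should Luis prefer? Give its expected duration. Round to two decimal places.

Route A = 7/15 × 116 + 1/5 × 63 + 2/15 × 119 + 1/5 × 12 = 54.1333 + 12.6 + 15.8667 + 2.4 = 85
Route B = 2/3 × 6 + 1/15 × 29 + 1/5 × 40 + 1/15 × 96 = 4 + 1.9333 + 8 + 6.4 = 20.3333

Route B (20.33 hours)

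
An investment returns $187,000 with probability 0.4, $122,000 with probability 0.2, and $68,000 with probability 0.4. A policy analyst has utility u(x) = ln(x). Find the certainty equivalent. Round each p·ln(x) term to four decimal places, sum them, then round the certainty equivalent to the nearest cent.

E[u] = 0.4·ln(187000) + 0.2·ln(122000) + 0.4·ln(68000) = 4.8555 + 2.3424 + 4.4509 = 11.6488
CE = e^11.6488 ≈ 114553.82

$114,553.82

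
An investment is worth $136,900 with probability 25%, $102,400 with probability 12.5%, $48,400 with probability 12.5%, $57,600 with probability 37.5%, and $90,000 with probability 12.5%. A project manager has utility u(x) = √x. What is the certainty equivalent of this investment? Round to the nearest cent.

E[u] = 0.25·√136900 + 0.125·√102400 + 0.125·√48400 + 0.375·√57600 + 0.125·√90000 = 0.25·370 + 0.125·320 + 0.125·220 + 0.375·240 + 0.125·300 = 287.5
CE = (287.5)² = 82656.25

$82,656.25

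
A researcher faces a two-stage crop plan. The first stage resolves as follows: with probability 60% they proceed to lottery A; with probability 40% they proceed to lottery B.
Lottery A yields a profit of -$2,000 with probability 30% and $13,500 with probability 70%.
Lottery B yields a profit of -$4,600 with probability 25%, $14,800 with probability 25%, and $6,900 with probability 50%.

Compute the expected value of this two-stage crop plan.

$7,710

EV(A) = 0.3 × (-2000) + 0.7 × 13500 = -600 + 9450 = 8850
EV(B) = 0.25 × (-4600) + 0.25 × 14800 + 0.5 × 6900 = -1150 + 3700 + 3450 = 6000
Overall = 0.6 × 8850 + 0.4 × 6000 = 5310 + 2400 = 7710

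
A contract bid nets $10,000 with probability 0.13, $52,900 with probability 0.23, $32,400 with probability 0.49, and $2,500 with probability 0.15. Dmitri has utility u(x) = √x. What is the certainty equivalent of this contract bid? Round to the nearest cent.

$26,114.56

E[u] = 0.13·√10000 + 0.23·√52900 + 0.49·√32400 + 0.15·√2500 = 0.13·100 + 0.23·230 + 0.49·180 + 0.15·50 = 161.6
CE = (161.6)² = 26114.56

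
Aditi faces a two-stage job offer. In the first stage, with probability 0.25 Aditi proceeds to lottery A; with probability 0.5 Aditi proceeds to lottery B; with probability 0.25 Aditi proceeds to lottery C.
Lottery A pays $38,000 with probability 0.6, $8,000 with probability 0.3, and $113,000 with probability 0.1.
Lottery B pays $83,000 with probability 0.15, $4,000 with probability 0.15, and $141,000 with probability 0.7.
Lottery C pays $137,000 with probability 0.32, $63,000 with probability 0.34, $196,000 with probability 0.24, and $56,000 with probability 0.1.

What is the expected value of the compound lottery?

EV(A) = 0.6 × 38000 + 0.3 × 8000 + 0.1 × 113000 = 22800 + 2400 + 11300 = 36500
EV(B) = 0.15 × 83000 + 0.15 × 4000 + 0.7 × 141000 = 12450 + 600 + 98700 = 111750
EV(C) = 0.32 × 137000 + 0.34 × 63000 + 0.24 × 196000 + 0.1 × 56000 = 43840 + 21420 + 47040 + 5600 = 117900
Overall = 0.25 × 36500 + 0.5 × 111750 + 0.25 × 117900 = 9125 + 55875 + 29475 = 94475

$94,475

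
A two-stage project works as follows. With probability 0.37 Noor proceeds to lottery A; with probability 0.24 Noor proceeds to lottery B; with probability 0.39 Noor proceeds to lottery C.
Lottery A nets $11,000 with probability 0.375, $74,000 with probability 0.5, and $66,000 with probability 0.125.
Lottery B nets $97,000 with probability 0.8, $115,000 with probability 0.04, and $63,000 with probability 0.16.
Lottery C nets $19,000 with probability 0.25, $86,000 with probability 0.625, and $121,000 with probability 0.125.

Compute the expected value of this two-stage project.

EV(A) = 0.375 × 11000 + 0.5 × 74000 + 0.125 × 66000 = 4125 + 37000 + 8250 = 49375
EV(B) = 0.8 × 97000 + 0.04 × 115000 + 0.16 × 63000 = 77600 + 4600 + 10080 = 92280
EV(C) = 0.25 × 19000 + 0.625 × 86000 + 0.125 × 121000 = 4750 + 53750 + 15125 = 73625
Overall = 0.37 × 49375 + 0.24 × 92280 + 0.39 × 73625 = 18268.75 + 22147.2 + 28713.75 = 69129.7

$69,129.70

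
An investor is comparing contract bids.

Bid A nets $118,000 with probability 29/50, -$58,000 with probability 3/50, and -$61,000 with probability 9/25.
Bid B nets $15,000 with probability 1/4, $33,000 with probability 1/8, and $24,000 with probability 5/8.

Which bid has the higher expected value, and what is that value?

Bid A = 29/50 × 118000 + 3/50 × (-58000) + 9/25 × (-61000) = 68440 − 3480 − 21960 = 43000
Bid B = 1/4 × 15000 + 1/8 × 33000 + 5/8 × 24000 = 3750 + 4125 + 15000 = 22875

Bid A ($43,000)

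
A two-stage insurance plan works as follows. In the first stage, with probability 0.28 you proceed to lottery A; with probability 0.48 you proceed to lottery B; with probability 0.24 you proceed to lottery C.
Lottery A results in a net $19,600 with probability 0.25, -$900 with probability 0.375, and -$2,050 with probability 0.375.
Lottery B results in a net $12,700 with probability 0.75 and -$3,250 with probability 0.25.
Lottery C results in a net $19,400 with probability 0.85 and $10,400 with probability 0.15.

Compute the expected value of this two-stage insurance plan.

EV(A) = 0.25 × 19600 + 0.375 × (-900) + 0.375 × (-2050) = 4900 − 337.5 − 768.75 = 3793.75
EV(B) = 0.75 × 12700 + 0.25 × (-3250) = 9525 − 812.5 = 8712.5
EV(C) = 0.85 × 19400 + 0.15 × 10400 = 16490 + 1560 = 18050
Overall = 0.28 × 3793.75 + 0.48 × 8712.5 + 0.24 × 18050 = 1062.25 + 4182 + 4332 = 9576.25

$9,576.25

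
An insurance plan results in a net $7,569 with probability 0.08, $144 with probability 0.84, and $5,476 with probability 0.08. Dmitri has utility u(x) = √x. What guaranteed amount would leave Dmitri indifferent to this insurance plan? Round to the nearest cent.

$527.16

E[u] = 0.08·√7569 + 0.84·√144 + 0.08·√5476 = 0.08·87 + 0.84·12 + 0.08·74 = 22.96
CE = (22.96)² = 527.1616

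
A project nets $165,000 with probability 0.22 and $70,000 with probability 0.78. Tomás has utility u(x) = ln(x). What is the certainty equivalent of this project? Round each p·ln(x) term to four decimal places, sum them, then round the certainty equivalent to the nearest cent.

E[u] = 0.22·ln(165000) + 0.78·ln(70000) = 2.6430 + 8.7019 = 11.3449
CE = e^11.3449 ≈ 84533.23

$84,533.23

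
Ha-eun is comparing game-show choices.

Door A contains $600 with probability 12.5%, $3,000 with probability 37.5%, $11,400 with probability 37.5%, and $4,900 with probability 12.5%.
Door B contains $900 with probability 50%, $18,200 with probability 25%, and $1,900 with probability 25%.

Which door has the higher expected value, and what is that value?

Door A = 0.125 × 600 + 0.375 × 3000 + 0.375 × 11400 + 0.125 × 4900 = 75 + 1125 + 4275 + 612.5 = 6087.5
Door B = 0.5 × 900 + 0.25 × 18200 + 0.25 × 1900 = 450 + 4550 + 475 = 5475

Door A ($6,087.50)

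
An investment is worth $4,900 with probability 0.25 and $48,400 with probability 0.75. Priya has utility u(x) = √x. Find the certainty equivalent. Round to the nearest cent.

E[u] = 0.25·√4900 + 0.75·√48400 = 0.25·70 + 0.75·220 = 182.5
CE = (182.5)² = 33306.25

$33,306.25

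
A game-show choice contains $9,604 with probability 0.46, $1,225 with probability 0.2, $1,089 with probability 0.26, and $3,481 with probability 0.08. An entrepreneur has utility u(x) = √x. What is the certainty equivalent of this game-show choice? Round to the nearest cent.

E[u] = 0.46·√9604 + 0.2·√1225 + 0.26·√1089 + 0.08·√3481 = 0.46·98 + 0.2·35 + 0.26·33 + 0.08·59 = 65.38
CE = (65.38)² = 4274.5444

$4,274.54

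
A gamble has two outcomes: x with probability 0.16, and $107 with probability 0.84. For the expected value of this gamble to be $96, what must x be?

x = $38.25

0.16·x + 0.84·107 = 96
0.16·x = 96 − 89.88 = 6.12
x = 6.12 / 0.16 = 38.25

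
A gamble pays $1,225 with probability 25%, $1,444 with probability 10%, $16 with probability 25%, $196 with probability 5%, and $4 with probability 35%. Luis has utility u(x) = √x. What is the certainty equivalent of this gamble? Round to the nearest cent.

E[u] = 0.25·√1225 + 0.1·√1444 + 0.25·√16 + 0.05·√196 + 0.35·√4 = 0.25·35 + 0.1·38 + 0.25·4 + 0.05·14 + 0.35·2 = 14.95
CE = (14.95)² = 223.5025

$223.50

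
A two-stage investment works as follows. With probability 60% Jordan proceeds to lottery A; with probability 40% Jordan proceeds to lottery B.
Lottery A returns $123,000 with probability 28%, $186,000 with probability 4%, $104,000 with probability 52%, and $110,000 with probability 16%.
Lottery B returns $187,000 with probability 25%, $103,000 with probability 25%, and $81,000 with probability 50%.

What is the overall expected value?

$113,336

EV(A) = 0.28 × 123000 + 0.04 × 186000 + 0.52 × 104000 + 0.16 × 110000 = 34440 + 7440 + 54080 + 17600 = 113560
EV(B) = 0.25 × 187000 + 0.25 × 103000 + 0.5 × 81000 = 46750 + 25750 + 40500 = 113000
Overall = 0.6 × 113560 + 0.4 × 113000 = 68136 + 45200 = 113336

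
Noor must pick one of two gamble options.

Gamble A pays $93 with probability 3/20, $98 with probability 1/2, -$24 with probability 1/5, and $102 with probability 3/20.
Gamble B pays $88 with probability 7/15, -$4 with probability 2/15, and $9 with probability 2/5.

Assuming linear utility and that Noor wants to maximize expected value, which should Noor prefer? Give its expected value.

Gamble A ($73.45)

Gamble A = 3/20 × 93 + 1/2 × 98 + 1/5 × (-24) + 3/20 × 102 = 13.95 + 49 − 4.8 + 15.3 = 73.45
Gamble B = 7/15 × 88 + 2/15 × (-4) + 2/5 × 9 = 41.0667 − 0.5333 + 3.6 = 44.1333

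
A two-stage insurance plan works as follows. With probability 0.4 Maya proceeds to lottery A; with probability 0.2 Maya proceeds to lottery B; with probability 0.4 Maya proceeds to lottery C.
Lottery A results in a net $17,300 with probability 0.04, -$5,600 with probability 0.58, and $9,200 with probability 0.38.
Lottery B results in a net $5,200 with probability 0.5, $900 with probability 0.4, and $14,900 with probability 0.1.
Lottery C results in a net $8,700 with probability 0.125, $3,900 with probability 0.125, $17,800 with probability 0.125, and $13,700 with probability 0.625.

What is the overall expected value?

$6,211

EV(A) = 0.04 × 17300 + 0.58 × (-5600) + 0.38 × 9200 = 692 − 3248 + 3496 = 940
EV(B) = 0.5 × 5200 + 0.4 × 900 + 0.1 × 14900 = 2600 + 360 + 1490 = 4450
EV(C) = 0.125 × 8700 + 0.125 × 3900 + 0.125 × 17800 + 0.625 × 13700 = 1087.5 + 487.5 + 2225 + 8562.5 = 12362.5
Overall = 0.4 × 940 + 0.2 × 4450 + 0.4 × 12362.5 = 376 + 890 + 4945 = 6211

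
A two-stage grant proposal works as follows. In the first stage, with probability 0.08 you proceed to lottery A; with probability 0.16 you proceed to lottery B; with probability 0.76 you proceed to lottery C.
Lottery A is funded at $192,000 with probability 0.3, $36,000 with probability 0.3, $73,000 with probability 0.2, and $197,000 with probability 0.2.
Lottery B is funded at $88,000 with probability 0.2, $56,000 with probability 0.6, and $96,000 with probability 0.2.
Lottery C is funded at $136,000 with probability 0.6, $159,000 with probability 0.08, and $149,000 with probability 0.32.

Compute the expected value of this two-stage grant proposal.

EV(A) = 0.3 × 192000 + 0.3 × 36000 + 0.2 × 73000 + 0.2 × 197000 = 57600 + 10800 + 14600 + 39400 = 122400
EV(B) = 0.2 × 88000 + 0.6 × 56000 + 0.2 × 96000 = 17600 + 33600 + 19200 = 70400
EV(C) = 0.6 × 136000 + 0.08 × 159000 + 0.32 × 149000 = 81600 + 12720 + 47680 = 142000
Overall = 0.08 × 122400 + 0.16 × 70400 + 0.76 × 142000 = 9792 + 11264 + 107920 = 128976

$128,976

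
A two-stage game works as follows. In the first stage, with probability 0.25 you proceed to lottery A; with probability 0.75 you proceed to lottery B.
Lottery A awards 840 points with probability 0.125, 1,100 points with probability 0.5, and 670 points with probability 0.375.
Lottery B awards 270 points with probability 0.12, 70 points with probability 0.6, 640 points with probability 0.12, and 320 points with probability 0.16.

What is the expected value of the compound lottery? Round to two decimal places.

EV(A) = 0.125 × 840 + 0.5 × 1100 + 0.375 × 670 = 105 + 550 + 251.25 = 906.25
EV(B) = 0.12 × 270 + 0.6 × 70 + 0.12 × 640 + 0.16 × 320 = 32.4 + 42 + 76.8 + 51.2 = 202.4
Overall = 0.25 × 906.25 + 0.75 × 202.4 = 226.5625 + 151.8 = 378.3625

378.36 points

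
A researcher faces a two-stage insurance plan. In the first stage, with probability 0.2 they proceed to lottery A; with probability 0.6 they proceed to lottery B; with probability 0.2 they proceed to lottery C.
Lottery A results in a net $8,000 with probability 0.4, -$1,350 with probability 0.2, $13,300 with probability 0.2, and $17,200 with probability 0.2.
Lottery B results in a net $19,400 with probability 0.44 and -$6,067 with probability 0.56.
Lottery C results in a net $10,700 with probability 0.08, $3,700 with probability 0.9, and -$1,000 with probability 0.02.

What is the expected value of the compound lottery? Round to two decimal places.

EV(A) = 0.4 × 8000 + 0.2 × (-1350) + 0.2 × 13300 + 0.2 × 17200 = 3200 − 270 + 2660 + 3440 = 9030
EV(B) = 0.44 × 19400 + 0.56 × (-6067) = 8536 − 3397.52 = 5138.48
EV(C) = 0.08 × 10700 + 0.9 × 3700 + 0.02 × (-1000) = 856 + 3330 − 20 = 4166
Overall = 0.2 × 9030 + 0.6 × 5138.48 + 0.2 × 4166 = 1806 + 3083.088 + 833.2 = 5722.288

$5,722.29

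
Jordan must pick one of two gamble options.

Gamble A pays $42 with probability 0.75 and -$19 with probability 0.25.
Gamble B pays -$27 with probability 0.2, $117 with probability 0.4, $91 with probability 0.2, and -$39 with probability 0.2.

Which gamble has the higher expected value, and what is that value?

Gamble A = 0.75 × 42 + 0.25 × (-19) = 31.5 − 4.75 = 26.75
Gamble B = 0.2 × (-27) + 0.4 × 117 + 0.2 × 91 + 0.2 × (-39) = -5.4 + 46.8 + 18.2 − 7.8 = 51.8

Gamble B ($51.80)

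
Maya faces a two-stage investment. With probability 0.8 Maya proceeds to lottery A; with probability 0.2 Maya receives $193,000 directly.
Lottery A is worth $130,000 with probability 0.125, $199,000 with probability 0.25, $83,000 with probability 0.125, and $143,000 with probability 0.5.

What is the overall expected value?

EV(A) = 0.125 × 130000 + 0.25 × 199000 + 0.125 × 83000 + 0.5 × 143000 = 16250 + 49750 + 10375 + 71500 = 147875
Branch B: 193000 (certain)
Overall = 0.8 × 147875 + 0.2 × 193000 = 118300 + 38600 = 156900

$156,900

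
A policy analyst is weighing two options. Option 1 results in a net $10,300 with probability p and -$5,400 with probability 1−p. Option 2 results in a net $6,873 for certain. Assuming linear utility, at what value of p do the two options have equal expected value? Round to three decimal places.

p·10300 + (1−p)·(-5400) = 6873
15700p − 5400 = 6873
p = (6873 + 5400) / 15700

p = 0.782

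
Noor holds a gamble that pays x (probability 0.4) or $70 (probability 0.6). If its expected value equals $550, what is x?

x = $1,270

0.4·x + 0.6·70 = 550
0.4·x = 550 − 42 = 508
x = 508 / 0.4 = 1270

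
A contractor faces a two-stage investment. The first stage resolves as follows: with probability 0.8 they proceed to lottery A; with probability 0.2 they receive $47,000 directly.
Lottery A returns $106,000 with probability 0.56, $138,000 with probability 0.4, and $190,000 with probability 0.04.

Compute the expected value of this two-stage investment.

$107,128

EV(A) = 0.56 × 106000 + 0.4 × 138000 + 0.04 × 190000 = 59360 + 55200 + 7600 = 122160
Branch B: 47000 (certain)
Overall = 0.8 × 122160 + 0.2 × 47000 = 97728 + 9400 = 107128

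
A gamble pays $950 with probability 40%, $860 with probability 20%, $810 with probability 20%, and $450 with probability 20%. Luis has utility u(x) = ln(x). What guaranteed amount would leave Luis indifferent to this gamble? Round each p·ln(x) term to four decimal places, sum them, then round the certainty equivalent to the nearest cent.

E[u] = 0.4·ln(950) + 0.2·ln(860) + 0.2·ln(810) + 0.2·ln(450) = 2.7426 + 1.3514 + 1.3394 + 1.2218 = 6.6552
CE = e^6.6552 ≈ 776.81

$776.81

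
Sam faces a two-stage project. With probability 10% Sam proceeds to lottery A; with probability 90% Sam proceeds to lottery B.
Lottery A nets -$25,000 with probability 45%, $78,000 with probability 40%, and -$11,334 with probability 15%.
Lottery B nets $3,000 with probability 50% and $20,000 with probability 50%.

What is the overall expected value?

$12,174.99

EV(A) = 0.45 × (-25000) + 0.4 × 78000 + 0.15 × (-11334) = -11250 + 31200 − 1700.1 = 18249.9
EV(B) = 0.5 × 3000 + 0.5 × 20000 = 1500 + 10000 = 11500
Overall = 0.1 × 18249.9 + 0.9 × 11500 = 1824.99 + 10350 = 12174.99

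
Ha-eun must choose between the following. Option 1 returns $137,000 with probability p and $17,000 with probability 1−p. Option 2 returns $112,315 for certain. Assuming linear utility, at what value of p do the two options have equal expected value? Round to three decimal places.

p = 0.794

p·137000 + (1−p)·17000 = 112315
120000p + 17000 = 112315
p = (112315 − 17000) / 120000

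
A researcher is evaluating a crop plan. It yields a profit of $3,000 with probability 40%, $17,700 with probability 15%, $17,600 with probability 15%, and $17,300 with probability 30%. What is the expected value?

EV = 0.4 × 3000 + 0.15 × 17700 + 0.15 × 17600 + 0.3 × 17300 = 1200 + 2655 + 2640 + 5190 = 11685

$11,685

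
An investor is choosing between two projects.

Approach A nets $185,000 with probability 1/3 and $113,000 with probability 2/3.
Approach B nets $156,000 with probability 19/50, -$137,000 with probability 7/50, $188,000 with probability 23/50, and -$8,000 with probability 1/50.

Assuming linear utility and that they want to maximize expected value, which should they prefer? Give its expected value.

Approach A = 1/3 × 185000 + 2/3 × 113000 = 61666.6667 + 75333.3333 = 137000
Approach B = 19/50 × 156000 + 7/50 × (-137000) + 23/50 × 188000 + 1/50 × (-8000) = 59280 − 19180 + 86480 − 160 = 126420

Approach A ($137,000)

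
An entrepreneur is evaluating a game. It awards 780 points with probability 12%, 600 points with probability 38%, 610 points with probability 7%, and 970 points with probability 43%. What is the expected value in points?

781.4 points

EV = 0.12 × 780 + 0.38 × 600 + 0.07 × 610 + 0.43 × 970 = 93.6 + 228 + 42.7 + 417.1 = 781.4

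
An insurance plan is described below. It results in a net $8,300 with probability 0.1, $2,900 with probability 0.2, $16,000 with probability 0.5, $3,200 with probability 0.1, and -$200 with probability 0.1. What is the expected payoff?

EV = 0.1 × 8300 + 0.2 × 2900 + 0.5 × 16000 + 0.1 × 3200 + 0.1 × (-200) = 830 + 580 + 8000 + 320 − 20 = 9710

$9,710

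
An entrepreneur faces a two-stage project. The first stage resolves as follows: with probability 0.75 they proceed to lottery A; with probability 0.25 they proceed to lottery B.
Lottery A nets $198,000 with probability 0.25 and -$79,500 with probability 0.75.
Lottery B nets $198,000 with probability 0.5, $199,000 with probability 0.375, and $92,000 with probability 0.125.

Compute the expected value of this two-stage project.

EV(A) = 0.25 × 198000 + 0.75 × (-79500) = 49500 − 59625 = -10125
EV(B) = 0.5 × 198000 + 0.375 × 199000 + 0.125 × 92000 = 99000 + 74625 + 11500 = 185125
Overall = 0.75 × (-10125) + 0.25 × 185125 = -7593.75 + 46281.25 = 38687.5

$38,687.50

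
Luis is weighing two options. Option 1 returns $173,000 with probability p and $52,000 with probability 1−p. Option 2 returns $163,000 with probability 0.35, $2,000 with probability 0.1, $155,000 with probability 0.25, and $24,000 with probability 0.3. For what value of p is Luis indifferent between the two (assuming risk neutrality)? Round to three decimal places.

EV(Option 2) = 0.35 × 163000 + 0.1 × 2000 + 0.25 × 155000 + 0.3 × 24000 = 57050 + 200 + 38750 + 7200 = 103200
p·173000 + (1−p)·52000 = 103200
121000p + 52000 = 103200
p = (103200 − 52000) / 121000

p = 0.423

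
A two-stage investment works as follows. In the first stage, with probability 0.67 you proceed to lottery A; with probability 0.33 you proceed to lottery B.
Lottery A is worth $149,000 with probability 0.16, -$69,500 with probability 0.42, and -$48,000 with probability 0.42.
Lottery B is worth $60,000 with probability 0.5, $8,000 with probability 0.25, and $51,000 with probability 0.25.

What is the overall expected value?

-$2,324.20

EV(A) = 0.16 × 149000 + 0.42 × (-69500) + 0.42 × (-48000) = 23840 − 29190 − 20160 = -25510
EV(B) = 0.5 × 60000 + 0.25 × 8000 + 0.25 × 51000 = 30000 + 2000 + 12750 = 44750
Overall = 0.67 × (-25510) + 0.33 × 44750 = -17091.7 + 14767.5 = -2324.2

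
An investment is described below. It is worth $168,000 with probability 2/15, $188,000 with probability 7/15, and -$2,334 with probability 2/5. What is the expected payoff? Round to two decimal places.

$109,199.73

EV = 2/15 × 168000 + 7/15 × 188000 + 2/5 × (-2334) = 22400 + 87733.3333 − 933.6 = 109199.7333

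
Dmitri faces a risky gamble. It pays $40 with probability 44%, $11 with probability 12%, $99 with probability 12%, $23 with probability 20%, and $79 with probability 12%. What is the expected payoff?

$44.88

EV = 0.44 × 40 + 0.12 × 11 + 0.12 × 99 + 0.2 × 23 + 0.12 × 79 = 17.6 + 1.32 + 11.88 + 4.6 + 9.48 = 44.88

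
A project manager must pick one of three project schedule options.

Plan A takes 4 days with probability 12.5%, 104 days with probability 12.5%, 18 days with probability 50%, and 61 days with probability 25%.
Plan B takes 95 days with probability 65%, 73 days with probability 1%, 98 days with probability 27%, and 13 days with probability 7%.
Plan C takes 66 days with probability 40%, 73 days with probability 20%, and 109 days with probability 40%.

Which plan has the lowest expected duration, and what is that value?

Plan A = 0.125 × 4 + 0.125 × 104 + 0.5 × 18 + 0.25 × 61 = 0.5 + 13 + 9 + 15.25 = 37.75
Plan B = 0.65 × 95 + 0.01 × 73 + 0.27 × 98 + 0.07 × 13 = 61.75 + 0.73 + 26.46 + 0.91 = 89.85
Plan C = 0.4 × 66 + 0.2 × 73 + 0.4 × 109 = 26.4 + 14.6 + 43.6 = 84.6

Plan A (37.75 days)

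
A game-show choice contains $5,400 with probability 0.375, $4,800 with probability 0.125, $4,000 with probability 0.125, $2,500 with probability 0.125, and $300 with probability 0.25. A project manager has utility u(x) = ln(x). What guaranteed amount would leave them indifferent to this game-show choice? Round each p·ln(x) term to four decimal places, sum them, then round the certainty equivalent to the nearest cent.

E[u] = 0.375·ln(5400) + 0.125·ln(4800) + 0.125·ln(4000) + 0.125·ln(2500) + 0.25·ln(300) = 3.2228 + 1.0595 + 1.0368 + 0.9780 + 1.4259 = 7.7230
CE = e^7.7230 ≈ 2259.73

$2,259.73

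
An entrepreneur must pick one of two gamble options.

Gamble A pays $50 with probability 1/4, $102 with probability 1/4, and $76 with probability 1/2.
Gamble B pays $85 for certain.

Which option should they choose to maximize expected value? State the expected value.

Gamble A = 1/4 × 50 + 1/4 × 102 + 1/2 × 76 = 12.5 + 25.5 + 38 = 76
Gamble B: 85 (certain)

Gamble B ($85)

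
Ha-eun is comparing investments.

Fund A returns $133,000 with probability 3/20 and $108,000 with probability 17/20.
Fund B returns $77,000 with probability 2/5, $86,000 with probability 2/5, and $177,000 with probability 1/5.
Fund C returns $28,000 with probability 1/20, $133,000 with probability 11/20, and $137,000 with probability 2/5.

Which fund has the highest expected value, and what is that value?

Fund C ($129,350)

Fund A = 3/20 × 133000 + 17/20 × 108000 = 19950 + 91800 = 111750
Fund B = 2/5 × 77000 + 2/5 × 86000 + 1/5 × 177000 = 30800 + 34400 + 35400 = 100600
Fund C = 1/20 × 28000 + 11/20 × 133000 + 2/5 × 137000 = 1400 + 73150 + 54800 = 129350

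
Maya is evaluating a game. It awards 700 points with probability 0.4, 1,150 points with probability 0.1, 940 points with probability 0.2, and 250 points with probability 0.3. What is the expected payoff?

EV = 0.4 × 700 + 0.1 × 1150 + 0.2 × 940 + 0.3 × 250 = 280 + 115 + 188 + 75 = 658

658 points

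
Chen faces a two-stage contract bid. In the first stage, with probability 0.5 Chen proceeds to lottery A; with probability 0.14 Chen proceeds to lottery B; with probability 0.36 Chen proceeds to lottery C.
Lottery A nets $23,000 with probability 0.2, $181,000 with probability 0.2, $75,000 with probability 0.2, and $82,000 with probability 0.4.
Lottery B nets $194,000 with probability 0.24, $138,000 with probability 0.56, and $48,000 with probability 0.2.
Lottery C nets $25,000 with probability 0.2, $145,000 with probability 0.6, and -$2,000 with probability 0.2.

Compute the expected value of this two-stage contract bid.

$95,957.60

EV(A) = 0.2 × 23000 + 0.2 × 181000 + 0.2 × 75000 + 0.4 × 82000 = 4600 + 36200 + 15000 + 32800 = 88600
EV(B) = 0.24 × 194000 + 0.56 × 138000 + 0.2 × 48000 = 46560 + 77280 + 9600 = 133440
EV(C) = 0.2 × 25000 + 0.6 × 145000 + 0.2 × (-2000) = 5000 + 87000 − 400 = 91600
Overall = 0.5 × 88600 + 0.14 × 133440 + 0.36 × 91600 = 44300 + 18681.6 + 32976 = 95957.6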